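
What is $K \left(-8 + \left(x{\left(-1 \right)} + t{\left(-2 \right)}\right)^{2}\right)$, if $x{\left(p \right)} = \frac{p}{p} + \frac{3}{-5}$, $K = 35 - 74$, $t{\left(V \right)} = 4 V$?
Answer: $- \frac{48516}{25} \approx -1940.6$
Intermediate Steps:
$K = -39$
$x{\left(p \right)} = \frac{2}{5}$ ($x{\left(p \right)} = 1 + 3 \left(- \frac{1}{5}\right) = 1 - \frac{3}{5} = \frac{2}{5}$)
$K \left(-8 + \left(x{\left(-1 \right)} + t{\left(-2 \right)}\right)^{2}\right) = - 39 \left(-8 + \left(\frac{2}{5} + 4 \left(-2\right)\right)^{2}\right) = - 39 \left(-8 + \left(\frac{2}{5} - 8\right)^{2}\right) = - 39 \left(-8 + \left(- \frac{38}{5}\right)^{2}\right) = - 39 \left(-8 + \frac{1444}{25}\right) = \left(-39\right) \frac{1244}{25} = - \frac{48516}{25}$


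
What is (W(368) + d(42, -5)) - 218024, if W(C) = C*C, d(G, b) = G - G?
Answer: -82600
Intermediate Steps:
d(G, b) = 0
W(C) = C**2
(W(368) + d(42, -5)) - 218024 = (368**2 + 0) - 218024 = (135424 + 0) - 218024 = 135424 - 218024 = -82600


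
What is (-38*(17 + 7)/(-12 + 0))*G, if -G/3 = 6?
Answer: -1368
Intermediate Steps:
G = -18 (G = -3*6 = -18)
(-38*(17 + 7)/(-12 + 0))*G = -38*(17 + 7)/(-12 + 0)*(-18) = -912/(-12)*(-18) = -912*(-1)/12*(-18) = -38*(-2)*(-18) = 76*(-18) = -1368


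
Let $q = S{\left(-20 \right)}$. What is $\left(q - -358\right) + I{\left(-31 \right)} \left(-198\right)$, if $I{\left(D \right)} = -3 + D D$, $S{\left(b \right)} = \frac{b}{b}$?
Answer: $-189325$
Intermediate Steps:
$S{\left(b \right)} = 1$
$q = 1$
$I{\left(D \right)} = -3 + D^{2}$
$\left(q - -358\right) + I{\left(-31 \right)} \left(-198\right) = \left(1 - -358\right) + \left(-3 + \left(-31\right)^{2}\right) \left(-198\right) = \left(1 + 358\right) + \left(-3 + 961\right) \left(-198\right) = 359 + 958 \left(-198\right) = 359 - 189684 = -189325$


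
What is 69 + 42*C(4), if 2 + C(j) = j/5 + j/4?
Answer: 303/5 ≈ 60.600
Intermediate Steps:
C(j) = -2 + 9*j/20 (C(j) = -2 + (j/5 + j/4) = -2 + 9*j/20)
69 + 42*C(4) = 69 + 42*(-2 + (9/20)*4) = 69 + 42*(-2 + 9/5) = 69 + 42*(-⅕) = 69 - 42/5 = 303/5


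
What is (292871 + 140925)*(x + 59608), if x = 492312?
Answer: 239420688320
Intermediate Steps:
(292871 + 140925)*(x + 59608) = (292871 + 140925)*(492312 + 59608) = 433796*551920 = 239420688320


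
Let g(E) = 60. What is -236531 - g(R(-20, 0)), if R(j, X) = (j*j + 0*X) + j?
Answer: -236591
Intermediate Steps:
R(j, X) = j + j² (R(j, X) = (j² + 0) + j = j² + j = j + j²)
-236531 - g(R(-20, 0)) = -236531 - 1*60 = -236531 - 60 = -236591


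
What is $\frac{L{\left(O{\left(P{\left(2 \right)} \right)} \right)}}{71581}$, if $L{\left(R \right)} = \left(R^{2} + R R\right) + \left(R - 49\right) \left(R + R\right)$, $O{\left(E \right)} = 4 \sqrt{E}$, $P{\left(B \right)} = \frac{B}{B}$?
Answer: $- \frac{328}{71581} \approx -0.0045822$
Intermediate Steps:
$P{\left(B \right)} = 1$
$L{\left(R \right)} = 2 R^{2} + 2 R \left(-49 + R\right)$ ($L{\left(R \right)} = \left(R^{2} + R^{2}\right) + \left(R + \left(-1179 + 1130\right)\right) 2 R = 2 R^{2} + \left(R - 49\right) 2 R = 2 R^{2} + \left(-49 + R\right) 2 R = 2 R^{2} + 2 R \left(-49 + R\right)$)
$\frac{L{\left(O{\left(P{\left(2 \right)} \right)} \right)}}{71581} = \frac{2 \cdot 4 \sqrt{1} \left(-49 + 2 \cdot 4 \sqrt{1}\right)}{71581} = 2 \cdot 4 \cdot 1 \left(-49 + 2 \cdot 4 \cdot 1\right) \frac{1}{71581} = 2 \cdot 4 \left(-49 + 2 \cdot 4\right) \frac{1}{71581} = 2 \cdot 4 \left(-49 + 8\right) \frac{1}{71581} = 2 \cdot 4 \left(-41\right) \frac{1}{71581} = \left(-328\right) \frac{1}{71581} = - \frac{328}{71581}$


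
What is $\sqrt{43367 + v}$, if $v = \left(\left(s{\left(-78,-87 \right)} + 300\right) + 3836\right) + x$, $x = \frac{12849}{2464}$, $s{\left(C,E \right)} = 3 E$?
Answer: $\frac{\sqrt{17928239098}}{616} \approx 217.36$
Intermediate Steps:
$x = \frac{12849}{2464}$ ($x = 12849 \cdot \frac{1}{2464} = \frac{12849}{2464} \approx 5.2147$)
$v = \frac{9560849}{2464}$ ($v = \left(\left(3 \left(-87\right) + 300\right) + 3836\right) + \frac{12849}{2464} = \left(\left(-261 + 300\right) + 3836\right) + \frac{12849}{2464} = \left(39 + 3836\right) + \frac{12849}{2464} = 3875 + \frac{12849}{2464} = \frac{9560849}{2464} \approx 3880.2$)
$\sqrt{43367 + v} = \sqrt{43367 + \frac{9560849}{2464}} = \sqrt{\frac{116417137}{2464}} = \frac{\sqrt{17928239098}}{616}$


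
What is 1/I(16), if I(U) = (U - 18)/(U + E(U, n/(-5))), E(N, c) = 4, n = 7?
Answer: -10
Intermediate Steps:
I(U) = (-18 + U)/(4 + U) (I(U) = (U - 18)/(U + 4) = (-18 + U)/(4 + U))
1/I(16) = 1/((-18 + 16)/(4 + 16)) = 1/(-2/20) = 1/((1/20)*(-2)) = 1/(-⅒) = -10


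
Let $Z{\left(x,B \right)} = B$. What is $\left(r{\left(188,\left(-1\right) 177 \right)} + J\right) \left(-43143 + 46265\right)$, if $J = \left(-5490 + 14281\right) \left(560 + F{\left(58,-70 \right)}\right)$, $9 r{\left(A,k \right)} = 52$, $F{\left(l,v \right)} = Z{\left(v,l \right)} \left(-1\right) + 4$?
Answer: $\frac{124986978452}{9} \approx 1.3887 \cdot 10^{10}$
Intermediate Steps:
$F{\left(l,v \right)} = 4 - l$ ($F{\left(l,v \right)} = l \left(-1\right) + 4 = - l + 4 = 4 - l$)
$r{\left(A,k \right)} = \frac{52}{9}$ ($r{\left(A,k \right)} = \frac{1}{9} \cdot 52 = \frac{52}{9}$)
$J = 4448246$ ($J = \left(-5490 + 14281\right) \left(560 + \left(4 - 58\right)\right) = 8791 \left(560 + \left(4 - 58\right)\right) = 8791 \left(560 - 54\right) = 8791 \cdot 506 = 4448246$)
$\left(r{\left(188,\left(-1\right) 177 \right)} + J\right) \left(-43143 + 46265\right) = \left(\frac{52}{9} + 4448246\right) \left(-43143 + 46265\right) = \frac{40034266}{9} \cdot 3122 = \frac{124986978452}{9}$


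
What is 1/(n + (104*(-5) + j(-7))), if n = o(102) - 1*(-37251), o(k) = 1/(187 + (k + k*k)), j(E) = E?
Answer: 10693/392689733 ≈ 2.7230e-5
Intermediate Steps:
o(k) = 1/(187 + k + k**2) (o(k) = 1/(187 + (k + k**2)) = 1/(187 + k + k**2))
n = 398324944/10693 (n = 1/(187 + 102 + 102**2) - 1*(-37251) = 1/(187 + 102 + 10404) + 37251 = 1/10693 + 37251 = 398324944/10693 ≈ 37251.)
1/(n + (104*(-5) + j(-7))) = 1/(398324944/10693 + (104*(-5) - 7)) = 1/(398324944/10693 + (-520 - 7)) = 1/(398324944/10693 - 527) = 1/(392689733/10693) = 10693/392689733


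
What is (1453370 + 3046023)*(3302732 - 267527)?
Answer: 13656580130565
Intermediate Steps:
(1453370 + 3046023)*(3302732 - 267527) = 4499393*3035205 = 13656580130565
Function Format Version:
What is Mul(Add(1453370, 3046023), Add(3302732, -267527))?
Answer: 13656580130565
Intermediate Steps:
Mul(Add(1453370, 3046023), Add(3302732, -267527)) = Mul(4499393, 3035205) = 13656580130565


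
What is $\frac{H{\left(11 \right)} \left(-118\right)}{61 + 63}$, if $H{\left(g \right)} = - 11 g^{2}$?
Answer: $\frac{78529}{62} \approx 1266.6$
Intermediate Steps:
$\frac{H{\left(11 \right)} \left(-118\right)}{61 + 63} = \frac{- 11 \cdot 11^{2} \left(-118\right)}{61 + 63} = \frac{\left(-11\right) 121 \left(-118\right)}{124} = \left(-1331\right) \left(-118\right) \frac{1}{124} = 157058 \cdot \frac{1}{124} = \frac{78529}{62}$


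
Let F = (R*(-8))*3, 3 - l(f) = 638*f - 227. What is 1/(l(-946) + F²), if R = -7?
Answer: 1/632002 ≈ 1.5823e-6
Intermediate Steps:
l(f) = 230 - 638*f (l(f) = 3 - (638*f - 227) = 3 - (-227 + 638*f) = 3 + (227 - 638*f) = 230 - 638*f)
F = 168 (F = -7*(-8)*3 = 56*3 = 168)
1/(l(-946) + F²) = 1/((230 - 638*(-946)) + 168²) = 1/((230 + 603548) + 28224) = 1/(603778 + 28224) = 1/632002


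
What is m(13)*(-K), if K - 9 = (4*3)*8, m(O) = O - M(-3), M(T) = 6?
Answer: -735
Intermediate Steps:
m(O) = -6 + O (m(O) = O - 1*6 = O - 6 = -6 + O)
K = 105 (K = 9 + (4*3)*8 = 9 + 12*8 = 9 + 96 = 105)
m(13)*(-K) = (-6 + 13)*(-1*105) = 7*(-105) = -735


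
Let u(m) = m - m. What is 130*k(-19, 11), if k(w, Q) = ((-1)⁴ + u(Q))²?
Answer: 130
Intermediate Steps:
u(m) = 0
k(w, Q) = 1 (k(w, Q) = ((-1)⁴ + 0)² = (1 + 0)² = 1² = 1)
130*k(-19, 11) = 130*1 = 130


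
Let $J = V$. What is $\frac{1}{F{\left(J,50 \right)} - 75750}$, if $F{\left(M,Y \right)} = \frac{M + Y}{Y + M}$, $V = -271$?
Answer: $- \frac{1}{75749} \approx -1.3201 \cdot 10^{-5}$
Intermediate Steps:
$J = -271$
$F{\left(M,Y \right)} = 1$ ($F{\left(M,Y \right)} = \frac{M + Y}{M + Y} = 1$)
$\frac{1}{F{\left(J,50 \right)} - 75750} = \frac{1}{1 - 75750} = \frac{1}{-75749} = - \frac{1}{75749}$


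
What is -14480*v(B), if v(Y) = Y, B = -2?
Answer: 28960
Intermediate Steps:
-14480*v(B) = -14480*(-2) = 28960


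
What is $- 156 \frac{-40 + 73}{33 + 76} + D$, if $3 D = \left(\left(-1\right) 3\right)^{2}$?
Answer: $- \frac{4821}{109} \approx -44.229$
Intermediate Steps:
$D = 3$ ($D = \frac{\left(\left(-1\right) 3\right)^{2}}{3} = \frac{\left(-3\right)^{2}}{3} = \frac{1}{3} \cdot 9 = 3$)
$- 156 \frac{-40 + 73}{33 + 76} + D = - 156 \frac{-40 + 73}{33 + 76} + 3 = - 156 \cdot \frac{33}{109} + 3 = - 156 \cdot 33 \cdot \frac{1}{109} + 3 = \left(-156\right) \frac{33}{109} + 3 = - \frac{5148}{109} + 3 = - \frac{4821}{109}$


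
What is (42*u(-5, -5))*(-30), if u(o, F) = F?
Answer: 6300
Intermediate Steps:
(42*u(-5, -5))*(-30) = (42*(-5))*(-30) = -210*(-30) = 6300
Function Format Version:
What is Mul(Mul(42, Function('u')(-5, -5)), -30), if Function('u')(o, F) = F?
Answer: 6300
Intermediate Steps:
Mul(Mul(42, Function('u')(-5, -5)), -30) = Mul(Mul(42, -5), -30) = Mul(-210, -30) = 6300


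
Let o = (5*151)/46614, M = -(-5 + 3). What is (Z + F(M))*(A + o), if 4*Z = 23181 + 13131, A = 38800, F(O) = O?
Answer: 8211152755700/23307 ≈ 3.5230e+8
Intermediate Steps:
M = 2 (M = -1*(-2) = 2)
o = 755/46614 (o = 755*(1/46614) = 755/46614 ≈ 0.016197)
Z = 9078 (Z = (23181 + 13131)/4 = (1/4)*36312 = 9078)
(Z + F(M))*(A + o) = (9078 + 2)*(38800 + 755/46614) = 9080*(1808623955/46614) = 8211152755700/23307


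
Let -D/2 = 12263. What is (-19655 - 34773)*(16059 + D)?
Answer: 460841876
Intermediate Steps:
D = -24526 (D = -2*12263 = -24526)
(-19655 - 34773)*(16059 + D) = (-19655 - 34773)*(16059 - 24526) = -54428*(-8467) = 460841876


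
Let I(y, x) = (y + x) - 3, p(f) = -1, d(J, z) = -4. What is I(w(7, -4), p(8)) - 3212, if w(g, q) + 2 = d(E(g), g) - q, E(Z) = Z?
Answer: -3218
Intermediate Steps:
w(g, q) = -6 - q (w(g, q) = -2 + (-4 - q) = -6 - q)
I(y, x) = -3 + x + y (I(y, x) = (x + y) - 3 = -3 + x + y)
I(w(7, -4), p(8)) - 3212 = (-3 - 1 + (-6 - 1*(-4))) - 3212 = (-3 - 1 + (-6 + 4)) - 3212 = (-3 - 1 - 2) - 3212 = -6 - 3212 = -3218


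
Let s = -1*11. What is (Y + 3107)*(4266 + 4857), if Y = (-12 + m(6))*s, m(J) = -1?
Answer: 29649750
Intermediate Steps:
s = -11
Y = 143 (Y = (-12 - 1)*(-11) = -13*(-11) = 143)
(Y + 3107)*(4266 + 4857) = (143 + 3107)*(4266 + 4857) = 3250*9123 = 29649750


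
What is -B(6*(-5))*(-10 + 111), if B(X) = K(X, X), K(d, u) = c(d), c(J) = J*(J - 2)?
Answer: -96960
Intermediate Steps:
c(J) = J*(-2 + J)
K(d, u) = d*(-2 + d)
B(X) = X*(-2 + X)
-B(6*(-5))*(-10 + 111) = -(6*(-5))*(-2 + 6*(-5))*(-10 + 111) = -(-30*(-2 - 30))*101 = -(-30*(-32))*101 = -960*101 = -1*96960 = -96960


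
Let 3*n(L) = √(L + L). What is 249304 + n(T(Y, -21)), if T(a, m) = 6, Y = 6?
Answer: 249304 + 2*√3/3 ≈ 2.4931e+5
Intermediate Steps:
n(L) = √2*√L/3 (n(L) = √(L + L)/3 = √(2*L)/3 = (√2*√L)/3 = √2*√L/3)
249304 + n(T(Y, -21)) = 249304 + √2*√6/3 = 249304 + 2*√3/3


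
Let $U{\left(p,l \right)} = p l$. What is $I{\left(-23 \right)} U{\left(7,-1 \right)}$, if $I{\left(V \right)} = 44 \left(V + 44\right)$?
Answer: $-6468$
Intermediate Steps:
$U{\left(p,l \right)} = l p$
$I{\left(V \right)} = 1936 + 44 V$ ($I{\left(V \right)} = 44 \left(44 + V\right) = 1936 + 44 V$)
$I{\left(-23 \right)} U{\left(7,-1 \right)} = \left(1936 + 44 \left(-23\right)\right) \left(\left(-1\right) 7\right) = \left(1936 - 1012\right) \left(-7\right) = 924 \left(-7\right) = -6468$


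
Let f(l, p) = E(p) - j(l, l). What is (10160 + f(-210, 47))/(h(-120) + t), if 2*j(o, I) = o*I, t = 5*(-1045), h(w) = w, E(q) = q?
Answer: 11843/5345 ≈ 2.2157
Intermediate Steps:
t = -5225
j(o, I) = I*o/2 (j(o, I) = (o*I)/2 = (I*o)/2 = I*o/2)
f(l, p) = p - l**2/2 (f(l, p) = p - l*l/2 = p - l**2/2)
(10160 + f(-210, 47))/(h(-120) + t) = (10160 + (47 - 1/2*(-210)**2))/(-120 - 5225) = (10160 + (47 - 1/2*44100))/(-5345) = (10160 + (47 - 22050))*(-1/5345) = (10160 - 22003)*(-1/5345) = -11843*(-1/5345) = 11843/5345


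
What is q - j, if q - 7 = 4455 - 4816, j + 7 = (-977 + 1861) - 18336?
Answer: 17105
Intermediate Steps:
j = -17459 (j = -7 + ((-977 + 1861) - 18336) = -7 + (884 - 18336) = -7 - 17452 = -17459)
q = -354 (q = 7 + (4455 - 4816) = 7 - 361 = -354)
q - j = -354 - 1*(-17459) = -354 + 17459 = 17105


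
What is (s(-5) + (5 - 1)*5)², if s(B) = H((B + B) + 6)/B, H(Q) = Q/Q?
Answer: 9801/25 ≈ 392.04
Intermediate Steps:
H(Q) = 1
s(B) = 1/B
(s(-5) + (5 - 1)*5)² = (1/(-5) + (5 - 1)*5)² = (-⅕ + 4*5)² = (-⅕ + 20)² = (99/5)² = 9801/25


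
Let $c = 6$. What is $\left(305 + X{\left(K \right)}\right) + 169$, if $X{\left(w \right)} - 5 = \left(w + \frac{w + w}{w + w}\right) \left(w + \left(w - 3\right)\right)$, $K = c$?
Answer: $542$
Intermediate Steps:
$K = 6$
$X{\left(w \right)} = 5 + \left(1 + w\right) \left(-3 + 2 w\right)$ ($X{\left(w \right)} = 5 + \left(w + \frac{w + w}{w + w}\right) \left(w + \left(w - 3\right)\right) = 5 + \left(w + \frac{2 w}{2 w}\right) \left(w + \left(-3 + w\right)\right) = 5 + \left(w + 2 w \frac{1}{2 w}\right) \left(-3 + 2 w\right) = 5 + \left(w + 1\right) \left(-3 + 2 w\right) = 5 + \left(1 + w\right) \left(-3 + 2 w\right)$)
$\left(305 + X{\left(K \right)}\right) + 169 = \left(305 + \left(2 - 6 + 2 \cdot 6^{2}\right)\right) + 169 = \left(305 + \left(2 - 6 + 2 \cdot 36\right)\right) + 169 = \left(305 + \left(2 - 6 + 72\right)\right) + 169 = \left(305 + 68\right) + 169 = 373 + 169 = 542$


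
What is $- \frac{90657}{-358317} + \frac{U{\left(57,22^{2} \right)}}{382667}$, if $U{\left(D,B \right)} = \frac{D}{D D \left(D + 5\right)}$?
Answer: $\frac{4540724339269}{17946972857238} \approx 0.25301$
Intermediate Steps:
$U{\left(D,B \right)} = \frac{1}{D \left(5 + D\right)}$ ($U{\left(D,B \right)} = \frac{D}{D D \left(5 + D\right)} = \frac{D}{D^{2} \left(5 + D\right)} = D \frac{1}{D^{2} \left(5 + D\right)} = \frac{1}{D \left(5 + D\right)}$)
$- \frac{90657}{-358317} + \frac{U{\left(57,22^{2} \right)}}{382667} = - \frac{90657}{-358317} + \frac{\frac{1}{57} \frac{1}{5 + 57}}{382667} = \left(-90657\right) \left(- \frac{1}{358317}\right) + \frac{1}{57 \cdot 62} \cdot \frac{1}{382667} = \frac{10073}{39813} + \frac{1}{57} \cdot \frac{1}{62} \cdot \frac{1}{382667} = \frac{10073}{39813} + \frac{1}{3534} \cdot \frac{1}{382667} = \frac{10073}{39813} + \frac{1}{1352345178} = \frac{4540724339269}{17946972857238}$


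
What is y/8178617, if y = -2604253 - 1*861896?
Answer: -3466149/8178617 ≈ -0.42381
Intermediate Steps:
y = -3466149 (y = -2604253 - 861896 = -3466149)
y/8178617 = -3466149/8178617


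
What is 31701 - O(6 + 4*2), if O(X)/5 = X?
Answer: 31631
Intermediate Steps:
O(X) = 5*X
31701 - O(6 + 4*2) = 31701 - 5*(6 + 4*2) = 31701 - 5*(6 + 8) = 31701 - 5*14 = 31701 - 1*70 = 31701 - 70 = 31631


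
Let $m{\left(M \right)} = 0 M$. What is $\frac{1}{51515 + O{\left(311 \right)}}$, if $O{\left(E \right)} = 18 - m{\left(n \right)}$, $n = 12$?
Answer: $\frac{1}{51533} \approx 1.9405 \cdot 10^{-5}$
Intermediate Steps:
$m{\left(M \right)} = 0$
$O{\left(E \right)} = 18$ ($O{\left(E \right)} = 18 - 0 = 18 + 0 = 18$)
$\frac{1}{51515 + O{\left(311 \right)}} = \frac{1}{51515 + 18} = \frac{1}{51533}$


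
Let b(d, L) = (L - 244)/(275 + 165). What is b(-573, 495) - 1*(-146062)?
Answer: 64267531/440 ≈ 1.4606e+5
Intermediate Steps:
b(d, L) = -61/110 + L/440 (b(d, L) = (-244 + L)/440 = (-244 + L)*(1/440) = -61/110 + L/440)
b(-573, 495) - 1*(-146062) = (-61/110 + (1/440)*495) - 1*(-146062) = (-61/110 + 9/8) + 146062 = 251/440 + 146062 = 64267531/440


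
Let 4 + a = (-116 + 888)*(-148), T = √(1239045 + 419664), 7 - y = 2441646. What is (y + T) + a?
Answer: -2555899 + 3*√184301 ≈ -2.5546e+6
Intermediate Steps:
y = -2441639 (y = 7 - 1*2441646 = 7 - 2441646 = -2441639)
T = 3*√184301 (T = √1658709 = 3*√184301 ≈ 1287.9)
a = -114260 (a = -4 + (-116 + 888)*(-148) = -4 + 772*(-148) = -4 - 114256 = -114260)
(y + T) + a = (-2441639 + 3*√184301) - 114260 = -2555899 + 3*√184301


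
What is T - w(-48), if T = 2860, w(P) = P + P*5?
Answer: 3148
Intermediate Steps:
w(P) = 6*P (w(P) = P + 5*P = 6*P)
T - w(-48) = 2860 - 6*(-48) = 2860 - 1*(-288) = 2860 + 288 = 3148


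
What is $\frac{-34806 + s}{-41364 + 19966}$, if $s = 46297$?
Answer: $- \frac{11491}{21398} \approx -0.53701$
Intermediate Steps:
$\frac{-34806 + s}{-41364 + 19966} = \frac{-34806 + 46297}{-41364 + 19966} = \frac{11491}{-21398} = 11491 \left(- \frac{1}{21398}\right) = - \frac{11491}{21398}$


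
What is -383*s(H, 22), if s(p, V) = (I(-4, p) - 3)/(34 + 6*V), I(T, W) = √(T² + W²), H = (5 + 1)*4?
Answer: 1149/166 - 766*√37/83 ≈ -49.216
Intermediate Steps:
H = 24 (H = 6*4 = 24)
s(p, V) = (-3 + √(16 + p²))/(34 + 6*V) (s(p, V) = (√((-4)² + p²) - 3)/(34 + 6*V) = (√(16 + p²) - 3)/(34 + 6*V) = (-3 + √(16 + p²))/(34 + 6*V))
-383*s(H, 22) = -383*(-3 + √(16 + 24²))/(2*(17 + 3*22)) = -383*(-3 + √(16 + 576))/(2*(17 + 66)) = -383*(-3 + √592)/(2*83) = -383*(-3 + 4*√37)/(2*83) = -383*(-3/166 + 2*√37/83) = 1149/166 - 766*√37/83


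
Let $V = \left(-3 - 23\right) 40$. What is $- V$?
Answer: $1040$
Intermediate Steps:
$V = -1040$ ($V = \left(-26\right) 40 = -1040$)
$- V = \left(-1\right) \left(-1040\right) = 1040$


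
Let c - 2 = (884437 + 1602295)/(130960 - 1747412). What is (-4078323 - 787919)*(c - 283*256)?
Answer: 142468928498229602/404113 ≈ 3.5255e+11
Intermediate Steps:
c = 186543/404113 (c = 2 + (884437 + 1602295)/(130960 - 1747412) = 2 + 2486732/(-1616452) = 2 + 2486732*(-1/1616452) = 2 - 621683/404113 = 186543/404113 ≈ 0.46161)
(-4078323 - 787919)*(c - 283*256) = (-4078323 - 787919)*(186543/404113 - 283*256) = -4866242*(186543/404113 - 72448) = -4866242*(-29276992081/404113) = 142468928498229602/404113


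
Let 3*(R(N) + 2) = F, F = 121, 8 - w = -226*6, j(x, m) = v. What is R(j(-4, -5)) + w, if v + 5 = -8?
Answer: 4207/3 ≈ 1402.3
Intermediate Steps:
v = -13 (v = -5 - 8 = -13)
j(x, m) = -13
w = 1364 (w = 8 - (-226)*6 = 8 - 1*(-1356) = 8 + 1356 = 1364)
R(N) = 115/3 (R(N) = -2 + (1/3)*121 = -2 + 121/3 = 115/3)
R(j(-4, -5)) + w = 115/3 + 1364 = 4207/3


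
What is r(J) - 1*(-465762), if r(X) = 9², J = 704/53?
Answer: 465843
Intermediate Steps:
J = 704/53 (J = 704*(1/53) = 704/53 ≈ 13.283)
r(X) = 81
r(J) - 1*(-465762) = 81 - 1*(-465762) = 81 + 465762 = 465843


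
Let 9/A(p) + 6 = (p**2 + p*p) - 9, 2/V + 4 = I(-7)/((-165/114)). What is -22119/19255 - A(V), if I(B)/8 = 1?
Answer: -1074556761/1970961055 ≈ -0.54519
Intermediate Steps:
I(B) = 8 (I(B) = 8*1 = 8)
V = -55/262 (V = 2/(-4 + 8/((-165/114))) = 2/(-4 + 8/((-165*1/114))) = 2/(-4 + 8/(-55/38)) = 2/(-4 + 8*(-38/55)) = 2/(-4 - 304/55) = 2/(-524/55) = 2*(-55/524) = -55/262 ≈ -0.20992)
A(p) = 9/(-15 + 2*p**2) (A(p) = 9/(-6 + ((p**2 + p*p) - 9)) = 9/(-6 + ((p**2 + p**2) - 9)) = 9/(-6 + (2*p**2 - 9)) = 9/(-6 + (-9 + 2*p**2)) = 9/(-15 + 2*p**2))
-22119/19255 - A(V) = -22119/19255 - 9/(-15 + 2*(-55/262)**2) = -22119*1/19255 - 9/(-15 + 2*(3025/68644)) = -22119/19255 - 9/(-15 + 3025/34322) = -22119/19255 - 9/(-511805/34322) = -22119/19255 - 9*(-34322)/511805 = -22119/19255 - 1*(-308898/511805) = -22119/19255 + 308898/511805 = -1074556761/1970961055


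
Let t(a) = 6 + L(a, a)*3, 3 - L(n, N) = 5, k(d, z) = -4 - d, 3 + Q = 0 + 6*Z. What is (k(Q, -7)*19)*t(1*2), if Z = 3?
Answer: 0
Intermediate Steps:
Q = 15 (Q = -3 + (0 + 6*3) = -3 + (0 + 18) = -3 + 18 = 15)
L(n, N) = -2 (L(n, N) = 3 - 1*5 = 3 - 5 = -2)
t(a) = 0 (t(a) = 6 - 2*3 = 6 - 6 = 0)
(k(Q, -7)*19)*t(1*2) = ((-4 - 1*15)*19)*0 = ((-4 - 15)*19)*0 = -19*19*0 = -361*0 = 0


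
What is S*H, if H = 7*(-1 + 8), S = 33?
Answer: 1617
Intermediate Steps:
H = 49 (H = 7*7 = 49)
S*H = 33*49 = 1617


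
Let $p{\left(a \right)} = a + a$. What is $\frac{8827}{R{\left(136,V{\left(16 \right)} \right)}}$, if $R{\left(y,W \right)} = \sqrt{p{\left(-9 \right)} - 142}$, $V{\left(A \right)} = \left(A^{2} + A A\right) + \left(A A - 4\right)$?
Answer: $- \frac{8827 i \sqrt{10}}{40} \approx - 697.84 i$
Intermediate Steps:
$p{\left(a \right)} = 2 a$
$V{\left(A \right)} = -4 + 3 A^{2}$ ($V{\left(A \right)} = \left(A^{2} + A^{2}\right) + \left(A^{2} - 4\right) = 2 A^{2} + \left(-4 + A^{2}\right) = -4 + 3 A^{2}$)
$R{\left(y,W \right)} = 4 i \sqrt{10}$ ($R{\left(y,W \right)} = \sqrt{2 \left(-9\right) - 142} = \sqrt{-18 - 142} = \sqrt{-160} = 4 i \sqrt{10}$)
$\frac{8827}{R{\left(136,V{\left(16 \right)} \right)}} = \frac{8827}{4 i \sqrt{10}} = 8827 \left(- \frac{i \sqrt{10}}{40}\right) = - \frac{8827 i \sqrt{10}}{40}$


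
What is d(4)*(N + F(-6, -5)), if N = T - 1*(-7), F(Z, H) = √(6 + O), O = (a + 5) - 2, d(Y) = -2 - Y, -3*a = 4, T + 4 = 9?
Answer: -72 - 2*√69 ≈ -88.613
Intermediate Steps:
T = 5 (T = -4 + 9 = 5)
a = -4/3 (a = -⅓*4 = -4/3 ≈ -1.3333)
O = 5/3 (O = (-4/3 + 5) - 2 = 11/3 - 2 = 5/3 ≈ 1.6667)
F(Z, H) = √69/3 (F(Z, H) = √(6 + 5/3) = √(23/3) = √69/3)
N = 12 (N = 5 - 1*(-7) = 5 + 7 = 12)
d(4)*(N + F(-6, -5)) = (-2 - 1*4)*(12 + √69/3) = (-2 - 4)*(12 + √69/3) = -6*(12 + √69/3) = -72 - 2*√69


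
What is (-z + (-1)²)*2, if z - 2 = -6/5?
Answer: ⅖ ≈ 0.40000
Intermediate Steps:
z = ⅘ (z = 2 - 6/5 = ⅘ ≈ 0.80000)
(-z + (-1)²)*2 = (-1*⅘ + (-1)²)*2 = (-⅘ + 1)*2 = (⅕)*2 = ⅖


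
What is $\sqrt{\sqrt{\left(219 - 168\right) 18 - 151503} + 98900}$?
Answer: $\sqrt{98900 + i \sqrt{150585}} \approx 314.48 + 0.617 i$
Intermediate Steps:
$\sqrt{\sqrt{\left(219 - 168\right) 18 - 151503} + 98900} = \sqrt{\sqrt{51 \cdot 18 - 151503} + 98900} = \sqrt{\sqrt{918 - 151503} + 98900} = \sqrt{\sqrt{-150585} + 98900} = \sqrt{i \sqrt{150585} + 98900} = \sqrt{98900 + i \sqrt{150585}}$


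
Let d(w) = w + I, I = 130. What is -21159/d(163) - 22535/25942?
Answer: -555509533/7601006 ≈ -73.084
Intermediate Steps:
d(w) = 130 + w (d(w) = w + 130 = 130 + w)
-21159/d(163) - 22535/25942 = -21159/(130 + 163) - 22535/25942 = -21159/293 - 22535*1/25942 = -21159*1/293 - 22535/25942 = -21159/293 - 22535/25942 = -555509533/7601006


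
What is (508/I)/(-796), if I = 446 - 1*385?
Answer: -127/12139 ≈ -0.010462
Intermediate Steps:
I = 61 (I = 446 - 385 = 61)
(508/I)/(-796) = (508/61)/(-796) = (508*(1/61))*(-1/796) = (508/61)*(-1/796) = -127/12139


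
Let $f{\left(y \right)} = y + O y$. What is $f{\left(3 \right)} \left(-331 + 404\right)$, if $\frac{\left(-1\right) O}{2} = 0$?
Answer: $219$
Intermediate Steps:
$O = 0$ ($O = \left(-2\right) 0 = 0$)
$f{\left(y \right)} = y$ ($f{\left(y \right)} = y + 0 y = y + 0 = y$)
$f{\left(3 \right)} \left(-331 + 404\right) = 3 \left(-331 + 404\right) = 3 \cdot 73 = 219$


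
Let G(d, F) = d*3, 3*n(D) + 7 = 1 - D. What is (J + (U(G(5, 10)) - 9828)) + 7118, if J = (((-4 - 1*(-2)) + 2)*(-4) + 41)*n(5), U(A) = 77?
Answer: -8350/3 ≈ -2783.3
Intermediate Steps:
n(D) = -2 - D/3 (n(D) = -7/3 + (1 - D)/3 = -7/3 + (⅓ - D/3) = -2 - D/3)
G(d, F) = 3*d
J = -451/3 (J = (((-4 - 1*(-2)) + 2)*(-4) + 41)*(-2 - ⅓*5) = (((-4 + 2) + 2)*(-4) + 41)*(-2 - 5/3) = ((-2 + 2)*(-4) + 41)*(-11/3) = (0*(-4) + 41)*(-11/3) = (0 + 41)*(-11/3) = 41*(-11/3) = -451/3 ≈ -150.33)
(J + (U(G(5, 10)) - 9828)) + 7118 = (-451/3 + (77 - 9828)) + 7118 = (-451/3 - 9751) + 7118 = -29704/3 + 7118 = -8350/3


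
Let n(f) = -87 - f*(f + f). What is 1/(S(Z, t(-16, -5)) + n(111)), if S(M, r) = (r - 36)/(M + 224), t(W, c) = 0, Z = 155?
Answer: -379/9372327 ≈ -4.0438e-5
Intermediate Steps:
S(M, r) = (-36 + r)/(224 + M)
n(f) = -87 - 2*f² (n(f) = -87 - f*2*f = -87 - 2*f²)
1/(S(Z, t(-16, -5)) + n(111)) = 1/((-36 + 0)/(224 + 155) + (-87 - 2*111²)) = 1/(-36/379 + (-87 - 2*12321)) = 1/((1/379)*(-36) + (-87 - 24642)) = 1/(-36/379 - 24729) = 1/(-9372327/379) = -379/9372327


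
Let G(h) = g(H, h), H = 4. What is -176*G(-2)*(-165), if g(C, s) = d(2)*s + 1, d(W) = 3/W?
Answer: -58080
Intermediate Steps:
g(C, s) = 1 + 3*s/2 (g(C, s) = (3/2)*s + 1 = (3*(½))*s + 1 = 3*s/2 + 1 = 1 + 3*s/2)
G(h) = 1 + 3*h/2
-176*G(-2)*(-165) = -176*(1 + (3/2)*(-2))*(-165) = -176*(1 - 3)*(-165) = -176*(-2)*(-165) = 352*(-165) = -58080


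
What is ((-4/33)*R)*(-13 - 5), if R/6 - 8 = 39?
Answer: 6768/11 ≈ 615.27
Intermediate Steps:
R = 282 (R = 48 + 6*39 = 48 + 234 = 282)
((-4/33)*R)*(-13 - 5) = (-4/33*282)*(-13 - 5) = (-4*1/33*282)*(-18) = -4/33*282*(-18) = -376/11*(-18) = 6768/11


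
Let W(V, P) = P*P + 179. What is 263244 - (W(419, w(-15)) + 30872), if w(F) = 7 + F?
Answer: 232129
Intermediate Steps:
W(V, P) = 179 + P² (W(V, P) = P² + 179 = 179 + P²)
263244 - (W(419, w(-15)) + 30872) = 263244 - ((179 + (7 - 15)²) + 30872) = 263244 - ((179 + (-8)²) + 30872) = 263244 - ((179 + 64) + 30872) = 263244 - (243 + 30872) = 263244 - 1*31115 = 263244 - 31115 = 232129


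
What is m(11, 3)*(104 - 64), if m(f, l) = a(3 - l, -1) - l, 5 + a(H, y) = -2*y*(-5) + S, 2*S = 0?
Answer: -720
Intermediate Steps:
S = 0 (S = (1/2)*0 = 0)
a(H, y) = -5 + 10*y (a(H, y) = -5 + (-2*y*(-5) + 0) = -5 + (10*y + 0) = -5 + 10*y)
m(f, l) = -15 - l (m(f, l) = (-5 + 10*(-1)) - l = (-5 - 10) - l = -15 - l)
m(11, 3)*(104 - 64) = (-15 - 1*3)*(104 - 64) = (-15 - 3)*40 = -18*40 = -720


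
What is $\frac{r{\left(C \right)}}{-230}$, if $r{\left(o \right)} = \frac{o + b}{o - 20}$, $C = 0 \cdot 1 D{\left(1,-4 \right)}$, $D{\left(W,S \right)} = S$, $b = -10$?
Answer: $- \frac{1}{460} \approx -0.0021739$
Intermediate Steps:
$C = 0$ ($C = 0 \cdot 1 \left(-4\right) = 0 \left(-4\right) = 0$)
$r{\left(o \right)} = \frac{-10 + o}{-20 + o}$ ($r{\left(o \right)} = \frac{o - 10}{o - 20} = \frac{-10 + o}{-20 + o}$)
$\frac{r{\left(C \right)}}{-230} = \frac{\frac{1}{-20 + 0} \left(-10 + 0\right)}{-230} = \frac{1}{-20} \left(-10\right) \left(- \frac{1}{230}\right) = \left(- \frac{1}{20}\right) \left(-10\right) \left(- \frac{1}{230}\right) = \frac{1}{2} \left(- \frac{1}{230}\right) = - \frac{1}{460}$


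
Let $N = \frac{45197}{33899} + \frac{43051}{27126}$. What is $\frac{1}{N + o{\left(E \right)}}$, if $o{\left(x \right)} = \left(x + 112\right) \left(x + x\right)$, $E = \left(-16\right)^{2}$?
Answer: $\frac{919544274}{173259539329655} \approx 5.3073 \cdot 10^{-6}$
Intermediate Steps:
$E = 256$
$N = \frac{2685399671}{919544274}$ ($N = 45197 \cdot \frac{1}{33899} + 43051 \cdot \frac{1}{27126} = \frac{45197}{33899} + \frac{43051}{27126} = \frac{2685399671}{919544274} \approx 2.9204$)
$o{\left(x \right)} = 2 x \left(112 + x\right)$ ($o{\left(x \right)} = \left(112 + x\right) 2 x = 2 x \left(112 + x\right)$)
$\frac{1}{N + o{\left(E \right)}} = \frac{1}{\frac{2685399671}{919544274} + 2 \cdot 256 \left(112 + 256\right)} = \frac{1}{\frac{2685399671}{919544274} + 2 \cdot 256 \cdot 368} = \frac{1}{\frac{2685399671}{919544274} + 188416} = \frac{1}{\frac{173259539329655}{919544274}} = \frac{919544274}{173259539329655}$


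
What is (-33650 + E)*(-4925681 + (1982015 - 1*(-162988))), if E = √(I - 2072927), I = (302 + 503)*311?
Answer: 93569814700 - 16684068*I*√50627 ≈ 9.357e+10 - 3.754e+9*I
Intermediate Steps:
I = 250355 (I = 805*311 = 250355)
E = 6*I*√50627 (E = √(250355 - 2072927) = √(-1822572) = 6*I*√50627 ≈ 1350.0*I)
(-33650 + E)*(-4925681 + (1982015 - 1*(-162988))) = (-33650 + 6*I*√50627)*(-4925681 + (1982015 - 1*(-162988))) = (-33650 + 6*I*√50627)*(-4925681 + (1982015 + 162988)) = (-33650 + 6*I*√50627)*(-4925681 + 2145003) = (-33650 + 6*I*√50627)*(-2780678) = 93569814700 - 16684068*I*√50627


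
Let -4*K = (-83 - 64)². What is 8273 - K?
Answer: 54701/4 ≈ 13675.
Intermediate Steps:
K = -21609/4 (K = -(-83 - 64)²/4 = -¼*(-147)² = -¼*21609 = -21609/4 ≈ -5402.3)
8273 - K = 8273 - 1*(-21609/4) = 8273 + 21609/4 = 54701/4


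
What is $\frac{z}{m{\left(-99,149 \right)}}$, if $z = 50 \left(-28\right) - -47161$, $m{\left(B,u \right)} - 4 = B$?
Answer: $- \frac{45761}{95} \approx -481.69$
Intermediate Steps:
$m{\left(B,u \right)} = 4 + B$
$z = 45761$ ($z = -1400 + 47161 = 45761$)
$\frac{z}{m{\left(-99,149 \right)}} = \frac{45761}{4 - 99} = \frac{45761}{-95} = 45761 \left(- \frac{1}{95}\right) = - \frac{45761}{95}$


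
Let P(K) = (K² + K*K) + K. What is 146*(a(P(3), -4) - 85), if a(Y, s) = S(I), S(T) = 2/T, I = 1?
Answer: -12118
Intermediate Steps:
P(K) = K + 2*K² (P(K) = (K² + K²) + K = 2*K² + K = K + 2*K²)
a(Y, s) = 2 (a(Y, s) = 2/1 = 2*1 = 2)
146*(a(P(3), -4) - 85) = 146*(2 - 85) = 146*(-83) = -12118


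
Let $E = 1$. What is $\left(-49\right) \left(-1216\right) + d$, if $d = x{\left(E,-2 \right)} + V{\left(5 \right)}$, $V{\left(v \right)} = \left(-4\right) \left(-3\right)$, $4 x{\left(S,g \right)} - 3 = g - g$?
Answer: $\frac{238387}{4} \approx 59597.0$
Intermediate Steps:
$x{\left(S,g \right)} = \frac{3}{4}$ ($x{\left(S,g \right)} = \frac{3}{4} + \frac{g - g}{4} = \frac{3}{4} + \frac{1}{4} \cdot 0 = \frac{3}{4} + 0 = \frac{3}{4}$)
$V{\left(v \right)} = 12$
$d = \frac{51}{4}$ ($d = \frac{3}{4} + 12 = \frac{51}{4} \approx 12.75$)
$\left(-49\right) \left(-1216\right) + d = \left(-49\right) \left(-1216\right) + \frac{51}{4} = 59584 + \frac{51}{4} = \frac{238387}{4}$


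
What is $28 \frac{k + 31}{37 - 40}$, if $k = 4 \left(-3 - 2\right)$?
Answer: $- \frac{308}{3} \approx -102.67$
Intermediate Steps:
$k = -20$ ($k = 4 \left(-5\right) = -20$)
$28 \frac{k + 31}{37 - 40} = 28 \frac{-20 + 31}{37 - 40} = 28 \frac{11}{-3} = 28 \cdot 11 \left(- \frac{1}{3}\right) = 28 \left(- \frac{11}{3}\right) = - \frac{308}{3}$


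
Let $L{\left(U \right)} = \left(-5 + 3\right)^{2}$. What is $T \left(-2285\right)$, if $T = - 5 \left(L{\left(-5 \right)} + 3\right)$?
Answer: $79975$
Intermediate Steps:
$L{\left(U \right)} = 4$ ($L{\left(U \right)} = \left(-2\right)^{2} = 4$)
$T = -35$ ($T = - 5 \left(4 + 3\right) = \left(-5\right) 7 = -35$)
$T \left(-2285\right) = \left(-35\right) \left(-2285\right) = 79975$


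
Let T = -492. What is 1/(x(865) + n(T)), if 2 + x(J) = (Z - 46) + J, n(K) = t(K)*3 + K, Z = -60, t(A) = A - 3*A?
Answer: 1/3217 ≈ 0.00031085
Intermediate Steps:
t(A) = -2*A
n(K) = -5*K (n(K) = -2*K*3 + K = -6*K + K = -5*K)
x(J) = -108 + J (x(J) = -2 + ((-60 - 46) + J) = -2 + (-106 + J) = -108 + J)
1/(x(865) + n(T)) = 1/((-108 + 865) - 5*(-492)) = 1/(757 + 2460) = 1/3217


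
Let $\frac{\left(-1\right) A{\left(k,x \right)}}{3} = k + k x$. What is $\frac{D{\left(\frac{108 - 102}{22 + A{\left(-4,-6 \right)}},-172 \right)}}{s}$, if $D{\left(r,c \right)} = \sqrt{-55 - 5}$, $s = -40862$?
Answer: $- \frac{i \sqrt{15}}{20431} \approx - 0.00018956 i$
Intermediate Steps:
$A{\left(k,x \right)} = - 3 k - 3 k x$ ($A{\left(k,x \right)} = - 3 \left(k + k x\right) = - 3 k - 3 k x$)
$D{\left(r,c \right)} = 2 i \sqrt{15}$ ($D{\left(r,c \right)} = \sqrt{-60} = 2 i \sqrt{15}$)
$\frac{D{\left(\frac{108 - 102}{22 + A{\left(-4,-6 \right)}},-172 \right)}}{s} = \frac{2 i \sqrt{15}}{-40862} = 2 i \sqrt{15} \left(- \frac{1}{40862}\right) = - \frac{i \sqrt{15}}{20431}$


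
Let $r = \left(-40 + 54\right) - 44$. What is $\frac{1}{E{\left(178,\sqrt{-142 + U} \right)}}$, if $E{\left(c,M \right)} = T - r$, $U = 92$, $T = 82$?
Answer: $\frac{1}{112} \approx 0.0089286$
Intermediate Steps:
$r = -30$ ($r = 14 - 44 = -30$)
$E{\left(c,M \right)} = 112$ ($E{\left(c,M \right)} = 82 - -30 = 82 + 30 = 112$)
$\frac{1}{E{\left(178,\sqrt{-142 + U} \right)}} = \frac{1}{112}$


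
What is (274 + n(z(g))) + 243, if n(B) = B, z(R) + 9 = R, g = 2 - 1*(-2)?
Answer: 512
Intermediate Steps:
g = 4 (g = 2 + 2 = 4)
z(R) = -9 + R
(274 + n(z(g))) + 243 = (274 + (-9 + 4)) + 243 = (274 - 5) + 243 = 269 + 243 = 512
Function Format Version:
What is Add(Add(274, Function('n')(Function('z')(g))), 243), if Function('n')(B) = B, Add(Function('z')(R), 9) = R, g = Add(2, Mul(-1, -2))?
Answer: 512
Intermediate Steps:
g = 4 (g = Add(2, 2) = 4)
Function('z')(R) = Add(-9, R)
Add(Add(274, Function('n')(Function('z')(g))), 243) = Add(Add(274, Add(-9, 4)), 243) = Add(Add(274, -5), 243) = Add(269, 243) = 512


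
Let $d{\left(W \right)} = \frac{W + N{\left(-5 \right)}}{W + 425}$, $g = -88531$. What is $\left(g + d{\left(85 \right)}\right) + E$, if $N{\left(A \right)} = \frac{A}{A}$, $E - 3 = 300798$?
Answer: $\frac{54128893}{255} \approx 2.1227 \cdot 10^{5}$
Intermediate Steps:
$E = 300801$ ($E = 3 + 300798 = 300801$)
$N{\left(A \right)} = 1$
$d{\left(W \right)} = \frac{1 + W}{425 + W}$ ($d{\left(W \right)} = \frac{W + 1}{W + 425} = \frac{1 + W}{425 + W}$)
$\left(g + d{\left(85 \right)}\right) + E = \left(-88531 + \frac{1 + 85}{425 + 85}\right) + 300801 = \left(-88531 + \frac{1}{510} \cdot 86\right) + 300801 = \left(-88531 + \frac{43}{255}\right) + 300801 = - \frac{22575362}{255} + 300801 = \frac{54128893}{255}$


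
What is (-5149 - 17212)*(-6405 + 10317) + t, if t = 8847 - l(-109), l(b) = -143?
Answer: -87467242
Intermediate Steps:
t = 8990 (t = 8847 - 1*(-143) = 8847 + 143 = 8990)
(-5149 - 17212)*(-6405 + 10317) + t = (-5149 - 17212)*(-6405 + 10317) + 8990 = -22361*3912 + 8990 = -87476232 + 8990 = -87467242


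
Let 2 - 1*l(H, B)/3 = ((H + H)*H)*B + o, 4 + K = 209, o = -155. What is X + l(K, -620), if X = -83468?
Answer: 156250003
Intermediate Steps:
K = 205 (K = -4 + 209 = 205)
l(H, B) = 471 - 6*B*H² (l(H, B) = 6 - 3*(((H + H)*H)*B - 155) = 6 - 3*(((2*H)*H)*B - 155) = 6 - 3*((2*H²)*B - 155) = 6 - 3*(2*B*H² - 155) = 6 - 3*(-155 + 2*B*H²) = 6 + (465 - 6*B*H²) = 471 - 6*B*H²)
X + l(K, -620) = -83468 + (471 - 6*(-620)*205²) = -83468 + (471 - 6*(-620)*42025) = -83468 + (471 + 156333000) = -83468 + 156333471 = 156250003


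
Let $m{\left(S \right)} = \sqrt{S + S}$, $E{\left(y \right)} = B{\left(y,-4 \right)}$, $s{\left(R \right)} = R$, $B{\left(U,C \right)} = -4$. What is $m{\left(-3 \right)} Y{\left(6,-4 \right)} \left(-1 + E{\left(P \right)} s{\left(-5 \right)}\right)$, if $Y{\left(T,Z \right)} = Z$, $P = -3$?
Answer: $- 76 i \sqrt{6} \approx - 186.16 i$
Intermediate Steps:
$E{\left(y \right)} = -4$
$m{\left(S \right)} = \sqrt{2} \sqrt{S}$ ($m{\left(S \right)} = \sqrt{2 S} = \sqrt{2} \sqrt{S}$)
$m{\left(-3 \right)} Y{\left(6,-4 \right)} \left(-1 + E{\left(P \right)} s{\left(-5 \right)}\right) = \sqrt{2} \sqrt{-3} \left(-4\right) \left(-1 - -20\right) = \sqrt{2} i \sqrt{3} \left(-4\right) \left(-1 + 20\right) = i \sqrt{6} \left(-4\right) 19 = - 4 i \sqrt{6} \cdot 19 = - 76 i \sqrt{6}$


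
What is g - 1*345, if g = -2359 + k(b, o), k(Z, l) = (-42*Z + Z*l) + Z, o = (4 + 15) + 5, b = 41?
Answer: -3401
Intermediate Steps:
o = 24 (o = 19 + 5 = 24)
k(Z, l) = -41*Z + Z*l
g = -3056 (g = -2359 + 41*(-41 + 24) = -2359 + 41*(-17) = -2359 - 697 = -3056)
g - 1*345 = -3056 - 1*345 = -3056 - 345 = -3401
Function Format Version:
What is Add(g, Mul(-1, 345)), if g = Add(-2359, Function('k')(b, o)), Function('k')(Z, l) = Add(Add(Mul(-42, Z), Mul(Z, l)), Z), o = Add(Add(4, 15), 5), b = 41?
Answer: -3401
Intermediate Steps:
o = 24 (o = Add(19, 5) = 24)
Function('k')(Z, l) = Add(Mul(-41, Z), Mul(Z, l))
g = -3056 (g = Add(-2359, Mul(41, Add(-41, 24))) = Add(-2359, Mul(41, -17)) = Add(-2359, -697) = -3056)
Add(g, Mul(-1, 345)) = Add(-3056, Mul(-1, 345)) = Add(-3056, -345) = -3401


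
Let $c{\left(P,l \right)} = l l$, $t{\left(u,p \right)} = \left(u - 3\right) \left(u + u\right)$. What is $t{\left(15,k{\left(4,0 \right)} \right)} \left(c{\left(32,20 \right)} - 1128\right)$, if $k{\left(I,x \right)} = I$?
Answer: $-262080$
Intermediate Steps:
$t{\left(u,p \right)} = 2 u \left(-3 + u\right)$ ($t{\left(u,p \right)} = \left(-3 + u\right) 2 u = 2 u \left(-3 + u\right)$)
$c{\left(P,l \right)} = l^{2}$
$t{\left(15,k{\left(4,0 \right)} \right)} \left(c{\left(32,20 \right)} - 1128\right) = 2 \cdot 15 \left(-3 + 15\right) \left(20^{2} - 1128\right) = 2 \cdot 15 \cdot 12 \left(400 - 1128\right) = 360 \left(-728\right) = -262080$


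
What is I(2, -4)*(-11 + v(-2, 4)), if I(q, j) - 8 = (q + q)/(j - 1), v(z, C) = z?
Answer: -468/5 ≈ -93.600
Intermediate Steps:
I(q, j) = 8 + 2*q/(-1 + j) (I(q, j) = 8 + (q + q)/(j - 1) = 8 + (2*q)/(-1 + j) = 8 + 2*q/(-1 + j))
I(2, -4)*(-11 + v(-2, 4)) = (2*(-4 + 2 + 4*(-4))/(-1 - 4))*(-11 - 2) = (2*(-4 + 2 - 16)/(-5))*(-13) = (2*(-⅕)*(-18))*(-13) = (36/5)*(-13) = -468/5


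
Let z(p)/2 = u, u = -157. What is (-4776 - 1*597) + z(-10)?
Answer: -5687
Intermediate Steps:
z(p) = -314 (z(p) = 2*(-157) = -314)
(-4776 - 1*597) + z(-10) = (-4776 - 1*597) - 314 = (-4776 - 597) - 314 = -5373 - 314 = -5687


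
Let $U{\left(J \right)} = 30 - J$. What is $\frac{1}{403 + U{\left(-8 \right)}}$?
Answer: $\frac{1}{441} \approx 0.0022676$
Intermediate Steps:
$\frac{1}{403 + U{\left(-8 \right)}} = \frac{1}{403 + \left(30 - -8\right)} = \frac{1}{403 + \left(30 + 8\right)} = \frac{1}{403 + 38} = \frac{1}{441}$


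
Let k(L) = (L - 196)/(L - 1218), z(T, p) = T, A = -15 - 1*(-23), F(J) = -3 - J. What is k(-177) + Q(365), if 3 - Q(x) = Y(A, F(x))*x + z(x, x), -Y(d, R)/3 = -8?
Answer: -12724817/1395 ≈ -9121.7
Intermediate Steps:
A = 8 (A = -15 + 23 = 8)
Y(d, R) = 24 (Y(d, R) = -3*(-8) = 24)
k(L) = (-196 + L)/(-1218 + L)
Q(x) = 3 - 25*x (Q(x) = 3 - (24*x + x) = 3 - 25*x)
k(-177) + Q(365) = (-196 - 177)/(-1218 - 177) + (3 - 25*365) = -373/(-1395) + (3 - 9125) = -1/1395*(-373) - 9122 = 373/1395 - 9122 = -12724817/1395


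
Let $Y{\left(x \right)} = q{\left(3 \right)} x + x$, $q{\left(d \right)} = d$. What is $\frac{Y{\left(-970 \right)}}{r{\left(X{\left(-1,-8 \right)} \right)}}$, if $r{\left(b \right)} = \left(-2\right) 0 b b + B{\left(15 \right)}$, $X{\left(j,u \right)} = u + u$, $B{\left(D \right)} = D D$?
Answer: $- \frac{776}{45} \approx -17.244$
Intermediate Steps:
$B{\left(D \right)} = D^{2}$
$X{\left(j,u \right)} = 2 u$
$Y{\left(x \right)} = 4 x$ ($Y{\left(x \right)} = 3 x + x = 4 x$)
$r{\left(b \right)} = 225$ ($r{\left(b \right)} = \left(-2\right) 0 b b + 15^{2} = 0 b b + 225 = 0 b + 225 = 0 + 225 = 225$)
$\frac{Y{\left(-970 \right)}}{r{\left(X{\left(-1,-8 \right)} \right)}} = \frac{4 \left(-970\right)}{225} = \left(-3880\right) \frac{1}{225} = - \frac{776}{45}$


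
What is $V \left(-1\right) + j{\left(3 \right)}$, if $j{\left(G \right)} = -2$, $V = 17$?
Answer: $-19$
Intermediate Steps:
$V \left(-1\right) + j{\left(3 \right)} = 17 \left(-1\right) - 2 = -17 - 2 = -19$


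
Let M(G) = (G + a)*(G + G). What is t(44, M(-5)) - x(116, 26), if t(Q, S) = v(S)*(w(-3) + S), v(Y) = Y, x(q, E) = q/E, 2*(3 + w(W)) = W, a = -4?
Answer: 99977/13 ≈ 7690.5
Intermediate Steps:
w(W) = -3 + W/2
M(G) = 2*G*(-4 + G) (M(G) = (G - 4)*(G + G) = (-4 + G)*(2*G) = 2*G*(-4 + G))
t(Q, S) = S*(-9/2 + S) (t(Q, S) = S*((-3 + (½)*(-3)) + S) = S*((-3 - 3/2) + S) = S*(-9/2 + S))
t(44, M(-5)) - x(116, 26) = (2*(-5)*(-4 - 5))*(-9 + 2*(2*(-5)*(-4 - 5)))/2 - 116/26 = (2*(-5)*(-9))*(-9 + 2*(2*(-5)*(-9)))/2 - 116/26 = (½)*90*(-9 + 2*90) - 1*58/13 = (½)*90*(-9 + 180) - 58/13 = (½)*90*171 - 58/13 = 7695 - 58/13 = 99977/13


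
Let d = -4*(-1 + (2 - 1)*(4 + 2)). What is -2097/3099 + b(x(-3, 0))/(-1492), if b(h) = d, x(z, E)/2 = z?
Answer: -255562/385309 ≈ -0.66327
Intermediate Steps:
x(z, E) = 2*z
d = -20 (d = -4*(-1 + 1*6) = -4*(-1 + 6) = -4*5 = -20)
b(h) = -20
-2097/3099 + b(x(-3, 0))/(-1492) = -2097/3099 - 20/(-1492) = -2097*1/3099 - 20*(-1/1492) = -699/1033 + 5/373 = -255562/385309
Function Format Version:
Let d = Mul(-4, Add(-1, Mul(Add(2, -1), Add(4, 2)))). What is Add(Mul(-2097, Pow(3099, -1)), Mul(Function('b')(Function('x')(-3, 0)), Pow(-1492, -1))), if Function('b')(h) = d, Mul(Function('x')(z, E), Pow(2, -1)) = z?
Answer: Rational(-255562, 385309) ≈ -0.66327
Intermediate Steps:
Function('x')(z, E) = Mul(2, z)
d = -20 (d = Mul(-4, Add(-1, Mul(1, 6))) = Mul(-4, Add(-1, 6)) = Mul(-4, 5) = -20)
Function('b')(h) = -20
Add(Mul(-2097, Pow(3099, -1)), Mul(Function('b')(Function('x')(-3, 0)), Pow(-1492, -1))) = Add(Mul(-2097, Pow(3099, -1)), Mul(-20, Pow(-1492, -1))) = Add(Mul(-2097, Rational(1, 3099)), Mul(-20, Rational(-1, 1492))) = Add(Rational(-699, 1033), Rational(5, 373)) = Rational(-255562, 385309)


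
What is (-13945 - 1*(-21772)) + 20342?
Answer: 28169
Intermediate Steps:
(-13945 - 1*(-21772)) + 20342 = (-13945 + 21772) + 20342 = 7827 + 20342 = 28169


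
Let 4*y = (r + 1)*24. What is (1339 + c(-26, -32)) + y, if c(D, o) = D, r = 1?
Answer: 1325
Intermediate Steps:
y = 12 (y = ((1 + 1)*24)/4 = (2*24)/4 = (¼)*48 = 12)
(1339 + c(-26, -32)) + y = (1339 - 26) + 12 = 1313 + 12 = 1325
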